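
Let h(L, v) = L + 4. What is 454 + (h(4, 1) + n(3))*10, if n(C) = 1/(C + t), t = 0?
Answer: 1612/3 ≈ 537.33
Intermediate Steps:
h(L, v) = 4 + L
n(C) = 1/C (n(C) = 1/(C + 0) = 1/C)
454 + (h(4, 1) + n(3))*10 = 454 + ((4 + 4) + 1/3)*10 = 454 + (8 + 1/3)*10 = 454 + (25/3)*10 = 454 + 250/3 = 1612/3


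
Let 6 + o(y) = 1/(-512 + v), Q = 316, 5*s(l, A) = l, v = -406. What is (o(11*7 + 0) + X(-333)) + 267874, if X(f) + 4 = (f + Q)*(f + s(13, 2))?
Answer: 1255276867/4590 ≈ 2.7348e+5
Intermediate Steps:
s(l, A) = l/5
X(f) = -4 + (316 + f)*(13/5 + f) (X(f) = -4 + (f + 316)*(f + (⅕)*13) = -4 + (316 + f)*(f + 13/5) = -4 + (316 + f)*(13/5 + f))
o(y) = -5509/918 (o(y) = -6 + 1/(-512 - 406) = -6 + 1/(-918) = -6 - 1/918 = -5509/918)
(o(11*7 + 0) + X(-333)) + 267874 = (-5509/918 + (4088/5 + (-333)² + (1593/5)*(-333))) + 267874 = (-5509/918 + (4088/5 + 110889 - 530469/5)) + 267874 = (-5509/918 + 28064/5) + 267874 = 25735207/4590 + 267874 = 1255276867/4590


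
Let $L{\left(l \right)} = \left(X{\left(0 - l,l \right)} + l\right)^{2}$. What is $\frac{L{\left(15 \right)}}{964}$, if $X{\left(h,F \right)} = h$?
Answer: $0$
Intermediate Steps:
$L{\left(l \right)} = 0$ ($L{\left(l \right)} = \left(\left(0 - l\right) + l\right)^{2} = \left(- l + l\right)^{2} = 0^{2} = 0$)
$\frac{L{\left(15 \right)}}{964} = \frac{0}{964} = 0 \cdot \frac{1}{964} = 0$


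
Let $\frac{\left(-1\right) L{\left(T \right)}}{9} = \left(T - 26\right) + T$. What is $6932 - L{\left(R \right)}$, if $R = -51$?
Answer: $5780$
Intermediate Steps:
$L{\left(T \right)} = 234 - 18 T$ ($L{\left(T \right)} = - 9 \left(\left(T - 26\right) + T\right) = - 9 \left(\left(-26 + T\right) + T\right) = - 9 \left(-26 + 2 T\right) = 234 - 18 T$)
$6932 - L{\left(R \right)} = 6932 - \left(234 - -918\right) = 6932 - \left(234 + 918\right) = 6932 - 1152 = 5780$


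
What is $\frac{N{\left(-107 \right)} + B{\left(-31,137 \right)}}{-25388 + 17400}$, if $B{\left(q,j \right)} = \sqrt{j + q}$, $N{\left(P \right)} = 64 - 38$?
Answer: $- \frac{13}{3994} - \frac{\sqrt{106}}{7988} \approx -0.0045438$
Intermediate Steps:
$N{\left(P \right)} = 26$ ($N{\left(P \right)} = 64 - 38 = 26$)
$\frac{N{\left(-107 \right)} + B{\left(-31,137 \right)}}{-25388 + 17400} = \frac{26 + \sqrt{137 - 31}}{-25388 + 17400} = \frac{26 + \sqrt{106}}{-7988} = \left(26 + \sqrt{106}\right) \left(- \frac{1}{7988}\right) = - \frac{13}{3994} - \frac{\sqrt{106}}{7988}$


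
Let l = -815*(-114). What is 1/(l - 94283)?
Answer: -1/1373 ≈ -0.00072833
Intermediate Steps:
l = 92910
1/(l - 94283) = 1/(92910 - 94283) = 1/(-1373) = -1/1373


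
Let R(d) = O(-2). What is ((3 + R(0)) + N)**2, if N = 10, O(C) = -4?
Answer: 81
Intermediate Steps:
R(d) = -4
((3 + R(0)) + N)**2 = ((3 - 4) + 10)**2 = (-1 + 10)**2 = 9**2 = 81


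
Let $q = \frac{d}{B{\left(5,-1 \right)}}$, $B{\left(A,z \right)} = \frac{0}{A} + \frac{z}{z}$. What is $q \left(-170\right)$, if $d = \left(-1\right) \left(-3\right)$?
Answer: $-510$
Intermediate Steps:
$d = 3$
$B{\left(A,z \right)} = 1$ ($B{\left(A,z \right)} = 0 + 1 = 1$)
$q = 3$ ($q = \frac{3}{1} = 3 \cdot 1 = 3$)
$q \left(-170\right) = 3 \left(-170\right) = -510$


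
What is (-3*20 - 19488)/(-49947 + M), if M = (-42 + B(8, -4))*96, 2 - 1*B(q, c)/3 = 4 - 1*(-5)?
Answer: 6516/18665 ≈ 0.34910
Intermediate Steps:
B(q, c) = -21 (B(q, c) = 6 - 3*(4 - 1*(-5)) = 6 - 3*(4 + 5) = 6 - 3*9 = 6 - 27 = -21)
M = -6048 (M = (-42 - 21)*96 = -63*96 = -6048)
(-3*20 - 19488)/(-49947 + M) = (-3*20 - 19488)/(-49947 - 6048) = (-60 - 19488)/(-55995) = -19548*(-1/55995) = 6516/18665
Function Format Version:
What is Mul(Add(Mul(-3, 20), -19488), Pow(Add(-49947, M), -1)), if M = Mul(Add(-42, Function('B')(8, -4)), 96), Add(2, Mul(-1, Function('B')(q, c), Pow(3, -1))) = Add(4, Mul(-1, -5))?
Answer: Rational(6516, 18665) ≈ 0.34910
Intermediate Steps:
Function('B')(q, c) = -21 (Function('B')(q, c) = Add(6, Mul(-3, Add(4, Mul(-1, -5)))) = Add(6, Mul(-3, Add(4, 5))) = Add(6, Mul(-3, 9)) = Add(6, -27) = -21)
M = -6048 (M = Mul(Add(-42, -21), 96) = Mul(-63, 96) = -6048)
Mul(Add(Mul(-3, 20), -19488), Pow(Add(-49947, M), -1)) = Mul(Add(Mul(-3, 20), -19488), Pow(Add(-49947, -6048), -1)) = Mul(Add(-60, -19488), Pow(-55995, -1)) = Mul(-19548, Rational(-1, 55995)) = Rational(6516, 18665)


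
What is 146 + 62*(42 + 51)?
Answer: 5912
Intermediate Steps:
146 + 62*(42 + 51) = 146 + 62*93 = 146 + 5766 = 5912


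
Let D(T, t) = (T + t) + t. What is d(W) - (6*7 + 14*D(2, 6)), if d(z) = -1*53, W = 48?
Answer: -291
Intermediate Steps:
D(T, t) = T + 2*t
d(z) = -53
d(W) - (6*7 + 14*D(2, 6)) = -53 - (6*7 + 14*(2 + 2*6)) = -53 - (42 + 14*(2 + 12)) = -53 - (42 + 14*14) = -53 - (42 + 196) = -53 - 1*238 = -53 - 238 = -291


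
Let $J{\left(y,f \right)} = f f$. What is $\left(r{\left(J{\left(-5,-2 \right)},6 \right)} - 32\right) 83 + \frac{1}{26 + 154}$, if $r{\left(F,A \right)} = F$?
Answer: $- \frac{418319}{180} \approx -2324.0$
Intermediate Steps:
$J{\left(y,f \right)} = f^{2}$
$\left(r{\left(J{\left(-5,-2 \right)},6 \right)} - 32\right) 83 + \frac{1}{26 + 154} = \left(\left(-2\right)^{2} - 32\right) 83 + \frac{1}{26 + 154} = \left(4 - 32\right) 83 + \frac{1}{180} = \left(-28\right) 83 + \frac{1}{180} = -2324 + \frac{1}{180} = - \frac{418319}{180}$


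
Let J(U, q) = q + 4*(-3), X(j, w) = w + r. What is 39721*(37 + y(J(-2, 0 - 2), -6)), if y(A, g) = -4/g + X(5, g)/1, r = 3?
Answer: 4130984/3 ≈ 1.3770e+6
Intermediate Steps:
X(j, w) = 3 + w (X(j, w) = w + 3 = 3 + w)
J(U, q) = -12 + q (J(U, q) = q - 12 = -12 + q)
y(A, g) = 3 + g - 4/g (y(A, g) = -4/g + (3 + g)/1 = -4/g + (3 + g)*1 = -4/g + (3 + g) = 3 + g - 4/g)
39721*(37 + y(J(-2, 0 - 2), -6)) = 39721*(37 + (3 - 6 - 4/(-6))) = 39721*(37 + (3 - 6 - 4*(-1/6))) = 39721*(37 + (3 - 6 + 2/3)) = 39721*(37 - 7/3) = 39721*(104/3) = 4130984/3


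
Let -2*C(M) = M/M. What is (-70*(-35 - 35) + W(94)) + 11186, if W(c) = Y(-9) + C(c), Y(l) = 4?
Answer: 32179/2 ≈ 16090.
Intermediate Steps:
C(M) = -1/2 (C(M) = -M/(2*M) = -1/2*1 = -1/2)
W(c) = 7/2 (W(c) = 4 - 1/2 = 7/2)
(-70*(-35 - 35) + W(94)) + 11186 = (-70*(-35 - 35) + 7/2) + 11186 = (-70*(-70) + 7/2) + 11186 = (4900 + 7/2) + 11186 = 9807/2 + 11186 = 32179/2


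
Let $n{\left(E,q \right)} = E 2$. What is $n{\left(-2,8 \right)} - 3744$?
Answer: $-3748$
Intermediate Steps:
$n{\left(E,q \right)} = 2 E$
$n{\left(-2,8 \right)} - 3744 = 2 \left(-2\right) - 3744 = -4 - 3744 = -3748$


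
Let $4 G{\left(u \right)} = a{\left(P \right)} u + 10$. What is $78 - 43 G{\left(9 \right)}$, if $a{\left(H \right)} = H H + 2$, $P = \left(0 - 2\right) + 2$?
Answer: $-223$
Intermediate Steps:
$P = 0$ ($P = -2 + 2 = 0$)
$a{\left(H \right)} = 2 + H^{2}$ ($a{\left(H \right)} = H^{2} + 2 = 2 + H^{2}$)
$G{\left(u \right)} = \frac{5}{2} + \frac{u}{2}$ ($G{\left(u \right)} = \frac{\left(2 + 0^{2}\right) u + 10}{4} = \frac{\left(2 + 0\right) u + 10}{4} = \frac{2 u + 10}{4} = \frac{10 + 2 u}{4} = \frac{5}{2} + \frac{u}{2}$)
$78 - 43 G{\left(9 \right)} = 78 - 43 \left(\frac{5}{2} + \frac{1}{2} \cdot 9\right) = 78 - 43 \left(\frac{5}{2} + \frac{9}{2}\right) = 78 - 301 = -223$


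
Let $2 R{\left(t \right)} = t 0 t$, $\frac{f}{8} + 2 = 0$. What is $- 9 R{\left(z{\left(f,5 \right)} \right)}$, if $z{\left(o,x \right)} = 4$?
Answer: $0$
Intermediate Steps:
$f = -16$ ($f = -16 + 8 \cdot 0 = -16 + 0 = -16$)
$R{\left(t \right)} = 0$ ($R{\left(t \right)} = \frac{t 0 t}{2} = \frac{0 t}{2} = \frac{1}{2} \cdot 0 = 0$)
$- 9 R{\left(z{\left(f,5 \right)} \right)} = \left(-9\right) 0 = 0$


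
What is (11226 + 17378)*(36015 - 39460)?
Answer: -98540780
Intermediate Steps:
(11226 + 17378)*(36015 - 39460) = 28604*(-3445) = -98540780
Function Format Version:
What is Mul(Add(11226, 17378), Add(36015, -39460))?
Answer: -98540780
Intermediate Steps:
Mul(Add(11226, 17378), Add(36015, -39460)) = Mul(28604, -3445) = -98540780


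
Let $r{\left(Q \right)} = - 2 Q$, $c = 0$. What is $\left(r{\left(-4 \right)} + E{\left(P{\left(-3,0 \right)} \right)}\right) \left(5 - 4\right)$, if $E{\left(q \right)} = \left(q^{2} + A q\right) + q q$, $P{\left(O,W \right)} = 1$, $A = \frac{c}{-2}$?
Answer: $10$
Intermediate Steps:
$A = 0$ ($A = \frac{0}{-2} = 0 \left(- \frac{1}{2}\right) = 0$)
$E{\left(q \right)} = 2 q^{2}$ ($E{\left(q \right)} = \left(q^{2} + 0 q\right) + q q = \left(q^{2} + 0\right) + q^{2} = q^{2} + q^{2} = 2 q^{2}$)
$\left(r{\left(-4 \right)} + E{\left(P{\left(-3,0 \right)} \right)}\right) \left(5 - 4\right) = \left(\left(-2\right) \left(-4\right) + 2 \cdot 1^{2}\right) \left(5 - 4\right) = \left(8 + 2 \cdot 1\right) 1 = \left(8 + 2\right) 1 = 10 \cdot 1 = 10$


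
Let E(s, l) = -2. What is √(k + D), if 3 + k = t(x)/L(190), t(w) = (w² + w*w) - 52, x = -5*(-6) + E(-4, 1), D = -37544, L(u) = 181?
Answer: I*√1229802871/181 ≈ 193.75*I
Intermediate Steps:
x = 28 (x = -5*(-6) - 2 = 30 - 2 = 28)
t(w) = -52 + 2*w² (t(w) = (w² + w²) - 52 = 2*w² - 52 = -52 + 2*w²)
k = 973/181 (k = -3 + (-52 + 2*28²)/181 = -3 + (-52 + 2*784)*(1/181) = -3 + (-52 + 1568)*(1/181) = -3 + 1516*(1/181) = -3 + 1516/181 = 973/181 ≈ 5.3757)
√(k + D) = √(973/181 - 37544) = √(-6794491/181) = I*√1229802871/181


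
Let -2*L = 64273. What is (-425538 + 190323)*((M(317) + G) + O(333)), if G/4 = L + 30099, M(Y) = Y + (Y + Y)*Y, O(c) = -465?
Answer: -45321226200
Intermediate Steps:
L = -64273/2 (L = -½*64273 = -64273/2 ≈ -32137.)
M(Y) = Y + 2*Y² (M(Y) = Y + (2*Y)*Y = Y + 2*Y²)
G = -8150 (G = 4*(-64273/2 + 30099) = 4*(-4075/2) = -8150)
(-425538 + 190323)*((M(317) + G) + O(333)) = (-425538 + 190323)*((317*(1 + 2*317) - 8150) - 465) = -235215*((317*(1 + 634) - 8150) - 465) = -235215*((317*635 - 8150) - 465) = -235215*((201295 - 8150) - 465) = -235215*(193145 - 465) = -235215*192680 = -45321226200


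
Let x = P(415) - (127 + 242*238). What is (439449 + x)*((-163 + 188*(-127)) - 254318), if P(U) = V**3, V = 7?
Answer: -106351580633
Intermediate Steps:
P(U) = 343 (P(U) = 7**3 = 343)
x = -57380 (x = 343 - (127 + 242*238) = 343 - (127 + 57596) = 343 - 1*57723 = 343 - 57723 = -57380)
(439449 + x)*((-163 + 188*(-127)) - 254318) = (439449 - 57380)*((-163 + 188*(-127)) - 254318) = 382069*((-163 - 23876) - 254318) = 382069*(-24039 - 254318) = 382069*(-278357) = -106351580633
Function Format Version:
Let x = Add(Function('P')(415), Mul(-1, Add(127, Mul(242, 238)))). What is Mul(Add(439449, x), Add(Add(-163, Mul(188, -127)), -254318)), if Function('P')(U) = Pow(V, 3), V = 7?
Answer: -106351580633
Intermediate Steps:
Function('P')(U) = 343 (Function('P')(U) = Pow(7, 3) = 343)
x = -57380 (x = Add(343, Mul(-1, Add(127, Mul(242, 238)))) = Add(343, Mul(-1, Add(127, 57596))) = Add(343, Mul(-1, 57723)) = Add(343, -57723) = -57380)
Mul(Add(439449, x), Add(Add(-163, Mul(188, -127)), -254318)) = Mul(Add(439449, -57380), Add(Add(-163, Mul(188, -127)), -254318)) = Mul(382069, Add(Add(-163, -23876), -254318)) = Mul(382069, Add(-24039, -254318)) = Mul(382069, -278357) = -106351580633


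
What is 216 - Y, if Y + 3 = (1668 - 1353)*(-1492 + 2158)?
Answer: -209571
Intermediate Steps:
Y = 209787 (Y = -3 + (1668 - 1353)*(-1492 + 2158) = -3 + 315*666 = -3 + 209790 = 209787)
216 - Y = 216 - 1*209787 = 216 - 209787 = -209571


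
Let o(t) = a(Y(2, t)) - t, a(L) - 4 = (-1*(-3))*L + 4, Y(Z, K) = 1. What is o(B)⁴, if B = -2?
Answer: 28561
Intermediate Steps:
a(L) = 8 + 3*L (a(L) = 4 + ((-1*(-3))*L + 4) = 4 + (3*L + 4) = 4 + (4 + 3*L) = 8 + 3*L)
o(t) = 11 - t (o(t) = (8 + 3*1) - t = (8 + 3) - t = 11 - t)
o(B)⁴ = (11 - 1*(-2))⁴ = (11 + 2)⁴ = 13⁴ = 28561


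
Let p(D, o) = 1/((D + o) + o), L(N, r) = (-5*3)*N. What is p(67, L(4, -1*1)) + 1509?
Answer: 79976/53 ≈ 1509.0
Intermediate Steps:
L(N, r) = -15*N
p(D, o) = 1/(D + 2*o)
p(67, L(4, -1*1)) + 1509 = 1/(67 + 2*(-15*4)) + 1509 = 1/(67 + 2*(-60)) + 1509 = 1/(67 - 120) + 1509 = 1/(-53) + 1509 = -1/53 + 1509 = 79976/53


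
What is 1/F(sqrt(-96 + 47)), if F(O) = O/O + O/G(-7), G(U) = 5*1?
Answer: 25/74 - 35*I/74 ≈ 0.33784 - 0.47297*I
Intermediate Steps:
G(U) = 5
F(O) = 1 + O/5 (F(O) = O/O + O/5 = 1 + O*(1/5) = 1 + O/5)
1/F(sqrt(-96 + 47)) = 1/(1 + sqrt(-96 + 47)/5) = 1/(1 + sqrt(-49)/5) = 1/(1 + (7*I)/5) = 1/(1 + 7*I/5) = 25*(1 - 7*I/5)/74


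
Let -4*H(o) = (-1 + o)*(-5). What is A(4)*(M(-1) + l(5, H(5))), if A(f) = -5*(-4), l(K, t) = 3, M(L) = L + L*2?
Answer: 0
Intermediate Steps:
H(o) = -5/4 + 5*o/4 (H(o) = -(-1 + o)*(-5)/4 = -(5 - 5*o)/4 = -5/4 + 5*o/4)
M(L) = 3*L (M(L) = L + 2*L = 3*L)
A(f) = 20
A(4)*(M(-1) + l(5, H(5))) = 20*(3*(-1) + 3) = 20*(-3 + 3) = 20*0 = 0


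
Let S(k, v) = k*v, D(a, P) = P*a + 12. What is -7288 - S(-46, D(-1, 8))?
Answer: -7104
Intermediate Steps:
D(a, P) = 12 + P*a
-7288 - S(-46, D(-1, 8)) = -7288 - (-46)*(12 + 8*(-1)) = -7288 - (-46)*(12 - 8) = -7288 - (-46)*4 = -7288 - 1*(-184) = -7288 + 184 = -7104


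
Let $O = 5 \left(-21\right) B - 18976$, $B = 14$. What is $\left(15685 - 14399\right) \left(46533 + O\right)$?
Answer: $33547882$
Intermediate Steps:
$O = -20446$ ($O = 5 \left(-21\right) 14 - 18976 = \left(-105\right) 14 - 18976 = -1470 - 18976 = -20446$)
$\left(15685 - 14399\right) \left(46533 + O\right) = \left(15685 - 14399\right) \left(46533 - 20446\right) = 1286 \cdot 26087 = 33547882$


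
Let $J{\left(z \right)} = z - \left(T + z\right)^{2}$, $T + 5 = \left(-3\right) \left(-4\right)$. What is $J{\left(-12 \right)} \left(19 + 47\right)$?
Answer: $-2442$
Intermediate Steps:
$T = 7$ ($T = -5 - -12 = -5 + 12 = 7$)
$J{\left(z \right)} = z - \left(7 + z\right)^{2}$
$J{\left(-12 \right)} \left(19 + 47\right) = \left(-12 - \left(7 - 12\right)^{2}\right) \left(19 + 47\right) = \left(-12 - \left(-5\right)^{2}\right) 66 = \left(-12 - 25\right) 66 = \left(-37\right) 66 = -2442$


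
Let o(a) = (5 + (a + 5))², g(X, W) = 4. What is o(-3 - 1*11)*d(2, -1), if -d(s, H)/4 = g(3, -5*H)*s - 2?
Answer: -384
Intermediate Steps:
d(s, H) = 8 - 16*s (d(s, H) = -4*(4*s - 2) = -4*(-2 + 4*s) = 8 - 16*s)
o(a) = (10 + a)² (o(a) = (5 + (5 + a))² = (10 + a)²)
o(-3 - 1*11)*d(2, -1) = (10 + (-3 - 1*11))²*(8 - 16*2) = (10 + (-3 - 11))²*(8 - 32) = (10 - 14)²*(-24) = (-4)²*(-24) = 16*(-24) = -384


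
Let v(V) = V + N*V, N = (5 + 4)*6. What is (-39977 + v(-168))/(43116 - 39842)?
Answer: -49217/3274 ≈ -15.033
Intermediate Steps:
N = 54 (N = 9*6 = 54)
v(V) = 55*V (v(V) = V + 54*V = 55*V)
(-39977 + v(-168))/(43116 - 39842) = (-39977 + 55*(-168))/(43116 - 39842) = (-39977 - 9240)/3274 = -49217*1/3274 = -49217/3274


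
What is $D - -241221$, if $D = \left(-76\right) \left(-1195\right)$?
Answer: $332041$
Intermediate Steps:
$D = 90820$
$D - -241221 = 90820 - -241221 = 90820 + 241221 = 332041$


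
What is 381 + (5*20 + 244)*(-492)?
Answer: -168867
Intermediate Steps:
381 + (5*20 + 244)*(-492) = 381 + (100 + 244)*(-492) = 381 + 344*(-492) = 381 - 169248 = -168867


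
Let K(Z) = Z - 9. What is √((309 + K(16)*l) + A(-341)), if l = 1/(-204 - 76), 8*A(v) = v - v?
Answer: √123590/20 ≈ 17.578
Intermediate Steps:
A(v) = 0 (A(v) = (v - v)/8 = (⅛)*0 = 0)
K(Z) = -9 + Z
l = -1/280 (l = 1/(-280) = -1/280 ≈ -0.0035714)
√((309 + K(16)*l) + A(-341)) = √((309 + (-9 + 16)*(-1/280)) + 0) = √((309 + 7*(-1/280)) + 0) = √((309 - 1/40) + 0) = √(12359/40 + 0) = √(12359/40) = √123590/20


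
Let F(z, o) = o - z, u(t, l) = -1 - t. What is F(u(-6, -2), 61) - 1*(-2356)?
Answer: 2412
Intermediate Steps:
F(u(-6, -2), 61) - 1*(-2356) = (61 - (-1 - 1*(-6))) - 1*(-2356) = (61 - (-1 + 6)) + 2356 = (61 - 1*5) + 2356 = (61 - 5) + 2356 = 56 + 2356 = 2412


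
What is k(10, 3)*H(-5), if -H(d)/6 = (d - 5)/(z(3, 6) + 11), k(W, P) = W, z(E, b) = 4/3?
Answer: 1800/37 ≈ 48.649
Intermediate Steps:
z(E, b) = 4/3 (z(E, b) = 4*(⅓) = 4/3)
H(d) = 90/37 - 18*d/37 (H(d) = -6*(d - 5)/(4/3 + 11) = -6*(-5 + d)/37/3 = -6*(-5 + d)*3/37 = -6*(-15/37 + 3*d/37) = 90/37 - 18*d/37)
k(10, 3)*H(-5) = 10*(90/37 - 18/37*(-5)) = 10*(90/37 + 90/37) = 10*(180/37) = 1800/37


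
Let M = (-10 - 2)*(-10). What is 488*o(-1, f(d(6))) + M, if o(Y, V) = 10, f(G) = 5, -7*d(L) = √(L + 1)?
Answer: 5000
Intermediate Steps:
d(L) = -√(1 + L)/7 (d(L) = -√(L + 1)/7 = -√(1 + L)/7)
M = 120 (M = -12*(-10) = 120)
488*o(-1, f(d(6))) + M = 488*10 + 120 = 4880 + 120 = 5000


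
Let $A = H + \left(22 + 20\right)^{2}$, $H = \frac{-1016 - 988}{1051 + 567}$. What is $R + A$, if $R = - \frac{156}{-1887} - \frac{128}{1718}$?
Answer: $\frac{770527038322}{437111599} \approx 1762.8$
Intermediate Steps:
$H = - \frac{1002}{809}$ ($H = - \frac{2004}{1618} = \left(-2004\right) \frac{1}{1618} = - \frac{1002}{809} \approx -1.2386$)
$R = \frac{4412}{540311}$ ($R = \left(-156\right) \left(- \frac{1}{1887}\right) - \frac{64}{859} = \frac{52}{629} - \frac{64}{859} = \frac{4412}{540311} \approx 0.0081657$)
$A = \frac{1426074}{809}$ ($A = - \frac{1002}{809} + \left(22 + 20\right)^{2} = - \frac{1002}{809} + 42^{2} = - \frac{1002}{809} + 1764 = \frac{1426074}{809} \approx 1762.8$)
$R + A = \frac{4412}{540311} + \frac{1426074}{809} = \frac{770527038322}{437111599}$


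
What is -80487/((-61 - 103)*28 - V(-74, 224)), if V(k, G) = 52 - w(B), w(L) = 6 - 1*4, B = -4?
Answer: 7317/422 ≈ 17.339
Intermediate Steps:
w(L) = 2 (w(L) = 6 - 4 = 2)
V(k, G) = 50 (V(k, G) = 52 - 1*2 = 52 - 2 = 50)
-80487/((-61 - 103)*28 - V(-74, 224)) = -80487/((-61 - 103)*28 - 1*50) = -80487/(-164*28 - 50) = -80487/(-4592 - 50) = -80487/(-4642) = -80487*(-1/4642) = 7317/422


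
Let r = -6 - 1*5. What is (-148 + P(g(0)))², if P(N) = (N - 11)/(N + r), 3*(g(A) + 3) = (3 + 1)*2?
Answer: 21609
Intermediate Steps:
r = -11 (r = -6 - 5 = -11)
g(A) = -⅓ (g(A) = -3 + ((3 + 1)*2)/3 = -3 + (4*2)/3 = -3 + (⅓)*8 = -3 + 8/3 = -⅓)
P(N) = 1 (P(N) = (N - 11)/(N - 11) = (-11 + N)/(-11 + N) = 1)
(-148 + P(g(0)))² = (-148 + 1)² = (-147)² = 21609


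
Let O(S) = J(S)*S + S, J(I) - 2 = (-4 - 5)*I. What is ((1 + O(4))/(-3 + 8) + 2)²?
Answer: 14641/25 ≈ 585.64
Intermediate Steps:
J(I) = 2 - 9*I (J(I) = 2 + (-4 - 5)*I = 2 - 9*I)
O(S) = S + S*(2 - 9*S) (O(S) = (2 - 9*S)*S + S = S*(2 - 9*S) + S = S + S*(2 - 9*S))
((1 + O(4))/(-3 + 8) + 2)² = ((1 + 3*4*(1 - 3*4))/(-3 + 8) + 2)² = ((1 + 3*4*(1 - 12))/5 + 2)² = ((1 + 3*4*(-11))*(⅕) + 2)² = ((1 - 132)*(⅕) + 2)² = (-131*⅕ + 2)² = (-131/5 + 2)² = (-121/5)² = 14641/25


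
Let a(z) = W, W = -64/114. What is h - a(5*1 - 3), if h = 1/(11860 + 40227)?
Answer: 1666841/2968959 ≈ 0.56142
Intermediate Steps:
W = -32/57 (W = -64*1/114 = -32/57 ≈ -0.56140)
a(z) = -32/57
h = 1/52087 ≈ 1.9199e-5
h - a(5*1 - 3) = 1/52087 - 1*(-32/57) = 1/52087 + 32/57 = 1666841/2968959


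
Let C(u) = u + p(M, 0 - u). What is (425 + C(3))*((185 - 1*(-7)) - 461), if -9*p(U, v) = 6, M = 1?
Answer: -344858/3 ≈ -1.1495e+5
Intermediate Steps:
p(U, v) = -2/3 (p(U, v) = -1/9*6 = -2/3)
C(u) = -2/3 + u (C(u) = u - 2/3 = -2/3 + u)
(425 + C(3))*((185 - 1*(-7)) - 461) = (425 + (-2/3 + 3))*((185 - 1*(-7)) - 461) = (425 + 7/3)*((185 + 7) - 461) = 1282*(192 - 461)/3 = (1282/3)*(-269) = -344858/3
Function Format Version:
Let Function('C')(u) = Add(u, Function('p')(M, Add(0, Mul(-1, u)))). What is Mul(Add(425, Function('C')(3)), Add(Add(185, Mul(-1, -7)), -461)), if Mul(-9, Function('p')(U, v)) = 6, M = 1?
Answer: Rational(-344858, 3) ≈ -1.1495e+5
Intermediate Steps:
Function('p')(U, v) = Rational(-2, 3) (Function('p')(U, v) = Mul(Rational(-1, 9), 6) = Rational(-2, 3))
Function('C')(u) = Add(Rational(-2, 3), u) (Function('C')(u) = Add(u, Rational(-2, 3)) = Add(Rational(-2, 3), u))
Mul(Add(425, Function('C')(3)), Add(Add(185, Mul(-1, -7)), -461)) = Mul(Add(425, Add(Rational(-2, 3), 3)), Add(Add(185, Mul(-1, -7)), -461)) = Mul(Add(425, Rational(7, 3)), Add(Add(185, 7), -461)) = Mul(Rational(1282, 3), Add(192, -461)) = Mul(Rational(1282, 3), -269) = Rational(-344858, 3)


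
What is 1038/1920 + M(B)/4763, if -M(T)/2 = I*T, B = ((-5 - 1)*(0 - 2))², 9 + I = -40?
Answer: 5339839/1524160 ≈ 3.5035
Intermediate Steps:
I = -49 (I = -9 - 40 = -49)
B = 144 (B = (-6*(-2))² = 12² = 144)
M(T) = 98*T (M(T) = -(-98)*T = 98*T)
1038/1920 + M(B)/4763 = 1038/1920 + (98*144)/4763 = 1038*(1/1920) + 14112*(1/4763) = 173/320 + 14112/4763 = 5339839/1524160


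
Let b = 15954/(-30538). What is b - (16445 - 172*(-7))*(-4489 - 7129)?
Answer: 3130848618081/15269 ≈ 2.0505e+8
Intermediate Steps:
b = -7977/15269 (b = 15954*(-1/30538) = -7977/15269 ≈ -0.52243)
b - (16445 - 172*(-7))*(-4489 - 7129) = -7977/15269 - (16445 - 172*(-7))*(-4489 - 7129) = -7977/15269 - (16445 + 1204)*(-11618) = -7977/15269 - 17649*(-11618) = -7977/15269 - 1*(-205046082) = -7977/15269 + 205046082 = 3130848618081/15269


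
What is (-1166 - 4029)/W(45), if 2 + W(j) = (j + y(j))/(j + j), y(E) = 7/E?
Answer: 10519875/3034 ≈ 3467.3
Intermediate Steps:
W(j) = -2 + (j + 7/j)/(2*j) (W(j) = -2 + (j + 7/j)/(j + j) = -2 + (j + 7/j)/((2*j)) = -2 + (j + 7/j)*(1/(2*j)) = -2 + (j + 7/j)/(2*j))
(-1166 - 4029)/W(45) = (-1166 - 4029)/(-3/2 + (7/2)/45**2) = -5195/(-3/2 + (7/2)*(1/2025)) = -5195/(-3/2 + 7/4050) = -5195/(-3034/2025) = -5195*(-2025/3034) = 10519875/3034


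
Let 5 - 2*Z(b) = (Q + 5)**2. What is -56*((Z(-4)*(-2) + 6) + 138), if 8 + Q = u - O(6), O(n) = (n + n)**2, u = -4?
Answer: -1284640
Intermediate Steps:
O(n) = 4*n**2 (O(n) = (2*n)**2 = 4*n**2)
Q = -156 (Q = -8 + (-4 - 4*6**2) = -8 + (-4 - 4*36) = -8 + (-4 - 1*144) = -8 + (-4 - 144) = -8 - 148 = -156)
Z(b) = -11398 (Z(b) = 5/2 - (-156 + 5)**2/2 = 5/2 - 1/2*(-151)**2 = 5/2 - 1/2*22801 = 5/2 - 22801/2 = -11398)
-56*((Z(-4)*(-2) + 6) + 138) = -56*((-11398*(-2) + 6) + 138) = -56*((22796 + 6) + 138) = -56*(22802 + 138) = -56*22940 = -1284640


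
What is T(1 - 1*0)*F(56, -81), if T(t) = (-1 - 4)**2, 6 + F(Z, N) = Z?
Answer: 1250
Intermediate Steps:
F(Z, N) = -6 + Z
T(t) = 25 (T(t) = (-5)**2 = 25)
T(1 - 1*0)*F(56, -81) = 25*(-6 + 56) = 25*50 = 1250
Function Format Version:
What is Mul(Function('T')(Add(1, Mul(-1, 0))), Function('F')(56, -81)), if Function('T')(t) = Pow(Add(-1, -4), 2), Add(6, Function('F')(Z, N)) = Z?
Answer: 1250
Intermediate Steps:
Function('F')(Z, N) = Add(-6, Z)
Function('T')(t) = 25 (Function('T')(t) = Pow(-5, 2) = 25)
Mul(Function('T')(Add(1, Mul(-1, 0))), Function('F')(56, -81)) = Mul(25, Add(-6, 56)) = Mul(25, 50) = 1250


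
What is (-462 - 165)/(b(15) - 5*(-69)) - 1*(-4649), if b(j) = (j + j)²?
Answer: 1929126/415 ≈ 4648.5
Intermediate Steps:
b(j) = 4*j² (b(j) = (2*j)² = 4*j²)
(-462 - 165)/(b(15) - 5*(-69)) - 1*(-4649) = (-462 - 165)/(4*15² - 5*(-69)) - 1*(-4649) = -627/(4*225 + 345) + 4649 = -627/(900 + 345) + 4649 = -627/1245 + 4649 = -627*1/1245 + 4649 = -209/415 + 4649 = 1929126/415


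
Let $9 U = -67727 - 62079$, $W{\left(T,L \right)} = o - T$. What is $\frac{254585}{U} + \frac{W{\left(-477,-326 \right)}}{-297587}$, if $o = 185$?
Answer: $- \frac{681936609127}{38628578122} \approx -17.654$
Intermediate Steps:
$W{\left(T,L \right)} = 185 - T$
$U = - \frac{129806}{9}$ ($U = \frac{-67727 - 62079}{9} = \frac{1}{9} \left(-129806\right) = - \frac{129806}{9} \approx -14423.0$)
$\frac{254585}{U} + \frac{W{\left(-477,-326 \right)}}{-297587} = \frac{254585}{- \frac{129806}{9}} + \frac{185 - -477}{-297587} = 254585 \left(- \frac{9}{129806}\right) + \left(185 + 477\right) \left(- \frac{1}{297587}\right) = - \frac{2291265}{129806} + 662 \left(- \frac{1}{297587}\right) = - \frac{2291265}{129806} - \frac{662}{297587} = - \frac{681936609127}{38628578122}$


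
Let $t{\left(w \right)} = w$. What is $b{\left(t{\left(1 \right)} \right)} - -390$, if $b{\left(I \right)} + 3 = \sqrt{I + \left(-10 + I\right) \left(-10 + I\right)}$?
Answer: $387 + \sqrt{82} \approx 396.06$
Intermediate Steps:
$b{\left(I \right)} = -3 + \sqrt{I + \left(-10 + I\right)^{2}}$ ($b{\left(I \right)} = -3 + \sqrt{I + \left(-10 + I\right) \left(-10 + I\right)} = -3 + \sqrt{I + \left(-10 + I\right)^{2}}$)
$b{\left(t{\left(1 \right)} \right)} - -390 = \left(-3 + \sqrt{1 + \left(-10 + 1\right)^{2}}\right) - -390 = \left(-3 + \sqrt{1 + \left(-9\right)^{2}}\right) + 390 = \left(-3 + \sqrt{1 + 81}\right) + 390 = \left(-3 + \sqrt{82}\right) + 390 = 387 + \sqrt{82}$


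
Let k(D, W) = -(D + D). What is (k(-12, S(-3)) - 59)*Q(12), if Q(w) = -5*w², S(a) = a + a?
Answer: 25200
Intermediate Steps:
S(a) = 2*a
k(D, W) = -2*D
(k(-12, S(-3)) - 59)*Q(12) = (-2*(-12) - 59)*(-5*12²) = (24 - 59)*(-5*144) = -35*(-720) = 25200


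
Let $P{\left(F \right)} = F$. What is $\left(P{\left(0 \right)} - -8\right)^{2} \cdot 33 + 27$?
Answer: $2139$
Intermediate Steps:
$\left(P{\left(0 \right)} - -8\right)^{2} \cdot 33 + 27 = \left(0 - -8\right)^{2} \cdot 33 + 27 = \left(0 + 8\right)^{2} \cdot 33 + 27 = 8^{2} \cdot 33 + 27 = 64 \cdot 33 + 27 = 2112 + 27 = 2139$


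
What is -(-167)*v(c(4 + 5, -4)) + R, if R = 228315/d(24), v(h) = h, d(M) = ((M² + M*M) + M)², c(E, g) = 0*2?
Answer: 76105/460992 ≈ 0.16509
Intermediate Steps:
c(E, g) = 0
d(M) = (M + 2*M²)² (d(M) = ((M² + M²) + M)² = (2*M² + M)² = (M + 2*M²)²)
R = 76105/460992 (R = 228315/((24²*(1 + 2*24)²)) = 228315/((576*(1 + 48)²)) = 228315/((576*49²)) = 228315/((576*2401)) = 228315/1382976 = 228315*(1/1382976) = 76105/460992 ≈ 0.16509)
-(-167)*v(c(4 + 5, -4)) + R = -(-167)*0 + 76105/460992 = -1*0 + 76105/460992 = 0 + 76105/460992 = 76105/460992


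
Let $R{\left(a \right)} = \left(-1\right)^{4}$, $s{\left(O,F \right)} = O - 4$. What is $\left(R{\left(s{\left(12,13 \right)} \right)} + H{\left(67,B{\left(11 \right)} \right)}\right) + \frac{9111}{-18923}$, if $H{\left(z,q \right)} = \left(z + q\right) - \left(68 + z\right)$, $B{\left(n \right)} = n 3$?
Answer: $- \frac{652493}{18923} \approx -34.481$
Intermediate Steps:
$s{\left(O,F \right)} = -4 + O$
$B{\left(n \right)} = 3 n$
$R{\left(a \right)} = 1$
$H{\left(z,q \right)} = -68 + q$ ($H{\left(z,q \right)} = \left(q + z\right) - \left(68 + z\right) = -68 + q$)
$\left(R{\left(s{\left(12,13 \right)} \right)} + H{\left(67,B{\left(11 \right)} \right)}\right) + \frac{9111}{-18923} = \left(1 + \left(-68 + 3 \cdot 11\right)\right) + \frac{9111}{-18923} = \left(1 + \left(-68 + 33\right)\right) + 9111 \left(- \frac{1}{18923}\right) = \left(1 - 35\right) - \frac{9111}{18923} = -34 - \frac{9111}{18923} = - \frac{652493}{18923}$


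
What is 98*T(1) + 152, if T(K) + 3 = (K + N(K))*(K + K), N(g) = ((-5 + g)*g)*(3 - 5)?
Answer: 1622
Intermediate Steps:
N(g) = -2*g*(-5 + g) (N(g) = (g*(-5 + g))*(-2) = -2*g*(-5 + g))
T(K) = -3 + 2*K*(K + 2*K*(5 - K)) (T(K) = -3 + (K + 2*K*(5 - K))*(K + K) = -3 + (K + 2*K*(5 - K))*(2*K) = -3 + 2*K*(K + 2*K*(5 - K)))
98*T(1) + 152 = 98*(-3 - 4*1³ + 22*1²) + 152 = 98*(-3 - 4*1 + 22*1) + 152 = 98*(-3 - 4 + 22) + 152 = 98*15 + 152 = 1470 + 152 = 1622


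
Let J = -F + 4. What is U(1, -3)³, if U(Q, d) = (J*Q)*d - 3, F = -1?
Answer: -5832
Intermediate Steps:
J = 5 (J = -1*(-1) + 4 = 1 + 4 = 5)
U(Q, d) = -3 + 5*Q*d (U(Q, d) = (5*Q)*d - 3 = 5*Q*d - 3 = -3 + 5*Q*d)
U(1, -3)³ = (-3 + 5*1*(-3))³ = (-3 - 15)³ = (-18)³ = -5832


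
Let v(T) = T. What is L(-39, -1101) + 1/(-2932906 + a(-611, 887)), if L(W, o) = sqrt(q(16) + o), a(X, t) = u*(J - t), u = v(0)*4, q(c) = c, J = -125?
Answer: -1/2932906 + I*sqrt(1085) ≈ -3.4096e-7 + 32.939*I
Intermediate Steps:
u = 0 (u = 0*4 = 0)
a(X, t) = 0 (a(X, t) = 0*(-125 - t) = 0)
L(W, o) = sqrt(16 + o)
L(-39, -1101) + 1/(-2932906 + a(-611, 887)) = sqrt(16 - 1101) + 1/(-2932906 + 0) = sqrt(-1085) + 1/(-2932906) = I*sqrt(1085) - 1/2932906 = -1/2932906 + I*sqrt(1085)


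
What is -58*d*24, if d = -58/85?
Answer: 80736/85 ≈ 949.83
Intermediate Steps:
d = -58/85 (d = -58*1/85 = -58/85 ≈ -0.68235)
-58*d*24 = -58*(-58/85)*24 = (3364/85)*24 = 80736/85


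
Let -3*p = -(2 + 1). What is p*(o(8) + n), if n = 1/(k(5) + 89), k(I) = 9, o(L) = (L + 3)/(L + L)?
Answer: 547/784 ≈ 0.69770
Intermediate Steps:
o(L) = (3 + L)/(2*L) (o(L) = (3 + L)/((2*L)) = (3 + L)*(1/(2*L)) = (3 + L)/(2*L))
p = 1 (p = -(-1)*(2 + 1)/3 = -(-1)*3/3 = -⅓*(-3) = 1)
n = 1/98 (n = 1/(9 + 89) = 1/98 ≈ 0.010204)
p*(o(8) + n) = 1*((½)*(3 + 8)/8 + 1/98) = 1*((½)*(⅛)*11 + 1/98) = 1*(11/16 + 1/98) = 1*(547/784) = 547/784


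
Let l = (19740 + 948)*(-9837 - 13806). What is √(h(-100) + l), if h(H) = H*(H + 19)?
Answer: 6*I*√13586619 ≈ 22116.0*I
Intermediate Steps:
h(H) = H*(19 + H)
l = -489126384 (l = 20688*(-23643) = -489126384)
√(h(-100) + l) = √(-100*(19 - 100) - 489126384) = √(-100*(-81) - 489126384) = √(8100 - 489126384) = √(-489118284) = 6*I*√13586619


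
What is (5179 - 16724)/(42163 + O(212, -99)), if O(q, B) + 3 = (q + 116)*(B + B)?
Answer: 11545/22784 ≈ 0.50671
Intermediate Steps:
O(q, B) = -3 + 2*B*(116 + q) (O(q, B) = -3 + (q + 116)*(B + B) = -3 + (116 + q)*(2*B) = -3 + 2*B*(116 + q))
(5179 - 16724)/(42163 + O(212, -99)) = (5179 - 16724)/(42163 + (-3 + 232*(-99) + 2*(-99)*212)) = -11545/(42163 + (-3 - 22968 - 41976)) = -11545/(42163 - 64947) = -11545/(-22784) = -11545*(-1/22784) = 11545/22784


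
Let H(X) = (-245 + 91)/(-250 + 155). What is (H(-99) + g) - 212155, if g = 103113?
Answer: -10358836/95 ≈ -1.0904e+5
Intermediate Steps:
H(X) = 154/95 (H(X) = -154/(-95) = -154*(-1/95) = 154/95)
(H(-99) + g) - 212155 = (154/95 + 103113) - 212155 = 9795889/95 - 212155 = -10358836/95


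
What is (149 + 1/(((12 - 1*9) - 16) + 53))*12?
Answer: 17883/10 ≈ 1788.3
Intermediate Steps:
(149 + 1/(((12 - 1*9) - 16) + 53))*12 = (149 + 1/(((12 - 9) - 16) + 53))*12 = (149 + 1/((3 - 16) + 53))*12 = (149 + 1/(-13 + 53))*12 = (149 + 1/40)*12 = (5961/40)*12 = 17883/10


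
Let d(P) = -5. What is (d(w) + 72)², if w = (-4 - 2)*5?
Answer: 4489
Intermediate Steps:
w = -30 (w = -6*5 = -30)
(d(w) + 72)² = (-5 + 72)² = 67² = 4489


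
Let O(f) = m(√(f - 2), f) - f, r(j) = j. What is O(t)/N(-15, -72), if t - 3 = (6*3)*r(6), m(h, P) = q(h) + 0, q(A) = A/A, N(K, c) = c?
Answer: 55/36 ≈ 1.5278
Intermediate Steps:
q(A) = 1
m(h, P) = 1 (m(h, P) = 1 + 0 = 1)
t = 111 (t = 3 + (6*3)*6 = 3 + 18*6 = 3 + 108 = 111)
O(f) = 1 - f
O(t)/N(-15, -72) = (1 - 1*111)/(-72) = (1 - 111)*(-1/72) = -110*(-1/72) = 55/36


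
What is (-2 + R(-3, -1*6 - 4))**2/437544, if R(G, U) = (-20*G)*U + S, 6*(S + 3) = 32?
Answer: 3236401/3937896 ≈ 0.82186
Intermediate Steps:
S = 7/3 (S = -3 + (1/6)*32 = -3 + 16/3 = 7/3 ≈ 2.3333)
R(G, U) = 7/3 - 20*G*U (R(G, U) = (-20*G)*U + 7/3 = -20*G*U + 7/3 = 7/3 - 20*G*U)
(-2 + R(-3, -1*6 - 4))**2/437544 = (-2 + (7/3 - 20*(-3)*(-1*6 - 4)))**2/437544 = (-2 + (7/3 - 20*(-3)*(-6 - 4)))**2*(1/437544) = (-2 + (7/3 - 20*(-3)*(-10)))**2*(1/437544) = (-2 + (7/3 - 600))**2*(1/437544) = (-2 - 1793/3)**2*(1/437544) = (-1799/3)**2*(1/437544) = (3236401/9)*(1/437544) = 3236401/3937896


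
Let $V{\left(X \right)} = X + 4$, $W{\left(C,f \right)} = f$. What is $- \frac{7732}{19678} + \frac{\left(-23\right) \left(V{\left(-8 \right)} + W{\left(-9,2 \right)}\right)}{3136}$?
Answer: $- \frac{5835591}{15427552} \approx -0.37826$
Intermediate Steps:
$V{\left(X \right)} = 4 + X$
$- \frac{7732}{19678} + \frac{\left(-23\right) \left(V{\left(-8 \right)} + W{\left(-9,2 \right)}\right)}{3136} = - \frac{7732}{19678} + \frac{\left(-23\right) \left(\left(4 - 8\right) + 2\right)}{3136} = \left(-7732\right) \frac{1}{19678} + - 23 \left(-4 + 2\right) \frac{1}{3136} = - \frac{3866}{9839} + \left(-23\right) \left(-2\right) \frac{1}{3136} = - \frac{3866}{9839} + 46 \cdot \frac{1}{3136} = - \frac{3866}{9839} + \frac{23}{1568} = - \frac{5835591}{15427552}$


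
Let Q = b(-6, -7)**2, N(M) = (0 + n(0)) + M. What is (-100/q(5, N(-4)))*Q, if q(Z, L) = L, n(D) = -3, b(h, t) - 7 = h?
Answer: 100/7 ≈ 14.286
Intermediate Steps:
b(h, t) = 7 + h
N(M) = -3 + M (N(M) = (0 - 3) + M = -3 + M)
Q = 1 (Q = (7 - 6)**2 = 1**2 = 1)
(-100/q(5, N(-4)))*Q = -100/(-3 - 4)*1 = -100/(-7)*1 = -100*(-1/7)*1 = (100/7)*1 = 100/7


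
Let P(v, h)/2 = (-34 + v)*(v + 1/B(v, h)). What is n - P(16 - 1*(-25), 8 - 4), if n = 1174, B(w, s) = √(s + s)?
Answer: 600 - 7*√2/2 ≈ 595.05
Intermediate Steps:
B(w, s) = √2*√s (B(w, s) = √(2*s) = √2*√s)
P(v, h) = 2*(-34 + v)*(v + √2/(2*√h)) (P(v, h) = 2*((-34 + v)*(v + 1/(√2*√h))) = 2*((-34 + v)*(v + √2/(2*√h))) = 2*(-34 + v)*(v + √2/(2*√h)))
n - P(16 - 1*(-25), 8 - 4) = 1174 - √2*(-34 + (16 - 1*(-25)) + (16 - 1*(-25))*√2*√(8 - 4)*(-34 + (16 - 1*(-25))))/√(8 - 4) = 1174 - √2*(-34 + (16 + 25) + (16 + 25)*√2*√4*(-34 + (16 + 25)))/√4 = 1174 - √2*(-34 + 41 + 41*√2*2*(-34 + 41))/2 = 1174 - √2*(-34 + 41 + 41*√2*2*7)/2 = 1174 - √2*(-34 + 41 + 574*√2)/2 = 1174 - √2*(7 + 574*√2)/2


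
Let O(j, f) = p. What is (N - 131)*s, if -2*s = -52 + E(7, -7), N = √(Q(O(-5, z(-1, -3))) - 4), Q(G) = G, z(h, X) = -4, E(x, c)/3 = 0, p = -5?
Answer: -3406 + 78*I ≈ -3406.0 + 78.0*I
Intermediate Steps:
E(x, c) = 0 (E(x, c) = 3*0 = 0)
O(j, f) = -5
N = 3*I (N = √(-5 - 4) = √(-9) = 3*I ≈ 3.0*I)
s = 26 (s = -(-52 + 0)/2 = -½*(-52) = 26)
(N - 131)*s = (3*I - 131)*26 = (-131 + 3*I)*26 = -3406 + 78*I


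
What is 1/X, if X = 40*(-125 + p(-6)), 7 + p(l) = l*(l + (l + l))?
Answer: -1/960 ≈ -0.0010417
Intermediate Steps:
p(l) = -7 + 3*l² (p(l) = -7 + l*(l + (l + l)) = -7 + l*(l + 2*l) = -7 + l*(3*l) = -7 + 3*l²)
X = -960 (X = 40*(-125 + (-7 + 3*(-6)²)) = 40*(-125 + (-7 + 3*36)) = 40*(-125 + (-7 + 108)) = 40*(-125 + 101) = 40*(-24) = -960)
1/X = 1/(-960) = -1/960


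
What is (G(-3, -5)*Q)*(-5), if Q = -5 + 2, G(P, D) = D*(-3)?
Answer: 225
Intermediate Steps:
G(P, D) = -3*D
Q = -3
(G(-3, -5)*Q)*(-5) = (-3*(-5)*(-3))*(-5) = (15*(-3))*(-5) = -45*(-5) = 225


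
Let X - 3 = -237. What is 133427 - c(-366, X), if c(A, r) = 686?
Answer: 132741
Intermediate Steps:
X = -234 (X = 3 - 237 = -234)
133427 - c(-366, X) = 133427 - 1*686 = 133427 - 686 = 132741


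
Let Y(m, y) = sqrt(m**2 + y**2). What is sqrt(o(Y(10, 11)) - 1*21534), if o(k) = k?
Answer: sqrt(-21534 + sqrt(221)) ≈ 146.69*I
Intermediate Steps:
sqrt(o(Y(10, 11)) - 1*21534) = sqrt(sqrt(10**2 + 11**2) - 1*21534) = sqrt(sqrt(100 + 121) - 21534) = sqrt(sqrt(221) - 21534) = sqrt(-21534 + sqrt(221))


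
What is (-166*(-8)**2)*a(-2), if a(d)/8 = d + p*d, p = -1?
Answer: 0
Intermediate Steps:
a(d) = 0 (a(d) = 8*(d - d) = 8*0 = 0)
(-166*(-8)**2)*a(-2) = -166*(-8)**2*0 = -166*64*0 = -10624*0 = 0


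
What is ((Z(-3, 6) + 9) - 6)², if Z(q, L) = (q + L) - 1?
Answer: 25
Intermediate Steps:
Z(q, L) = -1 + L + q (Z(q, L) = (L + q) - 1 = -1 + L + q)
((Z(-3, 6) + 9) - 6)² = (((-1 + 6 - 3) + 9) - 6)² = ((2 + 9) - 6)² = (11 - 6)² = 5² = 25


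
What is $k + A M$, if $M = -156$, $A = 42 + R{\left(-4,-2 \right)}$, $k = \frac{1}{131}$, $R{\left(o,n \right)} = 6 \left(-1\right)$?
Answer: $- \frac{735695}{131} \approx -5616.0$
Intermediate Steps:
$R{\left(o,n \right)} = -6$
$k = \frac{1}{131} \approx 0.0076336$
$A = 36$ ($A = 42 - 6 = 36$)
$k + A M = \frac{1}{131} + 36 \left(-156\right) = \frac{1}{131} - 5616 = - \frac{735695}{131}$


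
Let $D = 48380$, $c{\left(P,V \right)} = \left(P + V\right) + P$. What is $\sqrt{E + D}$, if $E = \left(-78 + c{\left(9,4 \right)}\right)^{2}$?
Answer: $18 \sqrt{159} \approx 226.97$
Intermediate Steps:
$c{\left(P,V \right)} = V + 2 P$
$E = 3136$ ($E = \left(-78 + \left(4 + 2 \cdot 9\right)\right)^{2} = \left(-78 + \left(4 + 18\right)\right)^{2} = \left(-78 + 22\right)^{2} = \left(-56\right)^{2} = 3136$)
$\sqrt{E + D} = \sqrt{3136 + 48380} = \sqrt{51516} = 18 \sqrt{159}$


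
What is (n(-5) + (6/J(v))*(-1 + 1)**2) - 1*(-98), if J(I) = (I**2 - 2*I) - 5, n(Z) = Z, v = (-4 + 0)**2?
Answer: 93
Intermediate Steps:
v = 16 (v = (-4)**2 = 16)
J(I) = -5 + I**2 - 2*I
(n(-5) + (6/J(v))*(-1 + 1)**2) - 1*(-98) = (-5 + (6/(-5 + 16**2 - 2*16))*(-1 + 1)**2) - 1*(-98) = (-5 + (6/(-5 + 256 - 32))*0**2) + 98 = (-5 + (6/219)*0) + 98 = (-5 + (6*(1/219))*0) + 98 = (-5 + (2/73)*0) + 98 = (-5 + 0) + 98 = -5 + 98 = 93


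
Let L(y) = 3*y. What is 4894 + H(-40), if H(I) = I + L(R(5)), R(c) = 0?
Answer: 4854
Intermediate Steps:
H(I) = I (H(I) = I + 3*0 = I + 0 = I)
4894 + H(-40) = 4894 - 40 = 4854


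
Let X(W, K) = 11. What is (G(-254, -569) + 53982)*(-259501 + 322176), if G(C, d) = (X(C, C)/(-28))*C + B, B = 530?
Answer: 47919111375/14 ≈ 3.4228e+9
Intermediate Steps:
G(C, d) = 530 - 11*C/28 (G(C, d) = (11/(-28))*C + 530 = (11*(-1/28))*C + 530 = -11*C/28 + 530 = 530 - 11*C/28)
(G(-254, -569) + 53982)*(-259501 + 322176) = ((530 - 11/28*(-254)) + 53982)*(-259501 + 322176) = ((530 + 1397/14) + 53982)*62675 = (8817/14 + 53982)*62675 = (764565/14)*62675 = 47919111375/14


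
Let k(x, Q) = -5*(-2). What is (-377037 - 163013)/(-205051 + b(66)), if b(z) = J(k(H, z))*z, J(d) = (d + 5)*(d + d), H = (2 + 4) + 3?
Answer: 540050/185251 ≈ 2.9152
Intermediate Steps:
H = 9 (H = 6 + 3 = 9)
k(x, Q) = 10
J(d) = 2*d*(5 + d) (J(d) = (5 + d)*(2*d) = 2*d*(5 + d))
b(z) = 300*z (b(z) = (2*10*(5 + 10))*z = (2*10*15)*z = 300*z)
(-377037 - 163013)/(-205051 + b(66)) = (-377037 - 163013)/(-205051 + 300*66) = -540050/(-205051 + 19800) = -540050/(-185251) = -540050*(-1/185251) = 540050/185251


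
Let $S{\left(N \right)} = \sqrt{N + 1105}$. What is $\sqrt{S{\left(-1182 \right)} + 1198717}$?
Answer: $\sqrt{1198717 + i \sqrt{77}} \approx 1094.9 + 0.004 i$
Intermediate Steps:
$S{\left(N \right)} = \sqrt{1105 + N}$
$\sqrt{S{\left(-1182 \right)} + 1198717} = \sqrt{\sqrt{1105 - 1182} + 1198717} = \sqrt{\sqrt{-77} + 1198717} = \sqrt{i \sqrt{77} + 1198717} = \sqrt{1198717 + i \sqrt{77}}$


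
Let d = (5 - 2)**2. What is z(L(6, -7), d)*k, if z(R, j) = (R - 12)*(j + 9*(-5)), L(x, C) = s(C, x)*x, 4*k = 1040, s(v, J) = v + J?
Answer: 168480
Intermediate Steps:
s(v, J) = J + v
k = 260 (k = (1/4)*1040 = 260)
L(x, C) = x*(C + x) (L(x, C) = (x + C)*x = (C + x)*x = x*(C + x))
d = 9 (d = 3**2 = 9)
z(R, j) = (-45 + j)*(-12 + R) (z(R, j) = (-12 + R)*(j - 45) = (-12 + R)*(-45 + j) = (-45 + j)*(-12 + R))
z(L(6, -7), d)*k = (540 - 270*(-7 + 6) - 12*9 + (6*(-7 + 6))*9)*260 = (540 - 270*(-1) - 108 + (6*(-1))*9)*260 = (540 - 45*(-6) - 108 - 6*9)*260 = (540 + 270 - 108 - 54)*260 = 648*260 = 168480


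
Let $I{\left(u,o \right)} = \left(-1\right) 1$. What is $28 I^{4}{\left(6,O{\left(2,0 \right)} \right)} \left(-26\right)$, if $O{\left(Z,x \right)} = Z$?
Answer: $-728$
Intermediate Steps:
$I{\left(u,o \right)} = -1$
$28 I^{4}{\left(6,O{\left(2,0 \right)} \right)} \left(-26\right) = 28 \left(-1\right)^{4} \left(-26\right) = 28 \cdot 1 \left(-26\right) = 28 \left(-26\right) = -728$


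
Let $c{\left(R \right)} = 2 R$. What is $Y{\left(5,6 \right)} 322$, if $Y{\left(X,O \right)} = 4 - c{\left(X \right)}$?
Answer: $-1932$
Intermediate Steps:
$Y{\left(X,O \right)} = 4 - 2 X$
$Y{\left(5,6 \right)} 322 = \left(4 - 10\right) 322 = \left(-6\right) 322 = -1932$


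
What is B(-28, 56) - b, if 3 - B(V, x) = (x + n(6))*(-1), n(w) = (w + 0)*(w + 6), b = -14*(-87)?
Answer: -1087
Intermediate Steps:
b = 1218
n(w) = w*(6 + w)
B(V, x) = 75 + x (B(V, x) = 3 - (x + 6*(6 + 6))*(-1) = 3 - (x + 6*12)*(-1) = 3 - (x + 72)*(-1) = 3 - (72 + x)*(-1) = 3 - (-72 - x) = 3 + (72 + x) = 75 + x)
B(-28, 56) - b = (75 + 56) - 1*1218 = 131 - 1218 = -1087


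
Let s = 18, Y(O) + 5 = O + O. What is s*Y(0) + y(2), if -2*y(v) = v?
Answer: -91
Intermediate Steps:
Y(O) = -5 + 2*O (Y(O) = -5 + (O + O) = -5 + 2*O)
y(v) = -v/2
s*Y(0) + y(2) = 18*(-5 + 2*0) - ½*2 = 18*(-5 + 0) - 1 = 18*(-5) - 1 = -90 - 1 = -91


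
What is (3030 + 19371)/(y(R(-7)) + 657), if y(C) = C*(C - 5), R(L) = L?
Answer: 393/13 ≈ 30.231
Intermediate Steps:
y(C) = C*(-5 + C)
(3030 + 19371)/(y(R(-7)) + 657) = (3030 + 19371)/(-7*(-5 - 7) + 657) = 22401/(-7*(-12) + 657) = 22401/(84 + 657) = 22401/741 = 22401*(1/741) = 393/13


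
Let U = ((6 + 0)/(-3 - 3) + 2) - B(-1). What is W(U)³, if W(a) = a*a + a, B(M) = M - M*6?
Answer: 1728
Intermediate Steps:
B(M) = -5*M (B(M) = M - 6*M = -5*M)
U = -4 (U = ((6 + 0)/(-3 - 3) + 2) - (-5)*(-1) = (6/(-6) + 2) - 1*5 = (6*(-⅙) + 2) - 5 = (-1 + 2) - 5 = 1 - 5 = -4)
W(a) = a + a² (W(a) = a² + a = a + a²)
W(U)³ = (-4*(1 - 4))³ = (-4*(-3))³ = 12³ = 1728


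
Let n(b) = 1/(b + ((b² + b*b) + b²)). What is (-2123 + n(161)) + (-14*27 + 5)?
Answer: -194498303/77924 ≈ -2496.0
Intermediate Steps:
n(b) = 1/(b + 3*b²) (n(b) = 1/(b + ((b² + b²) + b²)) = 1/(b + (2*b² + b²)) = 1/(b + 3*b²))
(-2123 + n(161)) + (-14*27 + 5) = (-2123 + 1/(161*(1 + 3*161))) + (-14*27 + 5) = (-2123 + 1/(161*(1 + 483))) + (-378 + 5) = (-2123 + (1/161)/484) - 373 = (-2123 + (1/161)*(1/484)) - 373 = (-2123 + 1/77924) - 373 = -165432651/77924 - 373 = -194498303/77924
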